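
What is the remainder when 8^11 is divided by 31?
Using repeated squaring. 11 = 8 + 2 + 1 (binary 1011). Repeated squaring mod 31: 8^1 ≡ 8; 8^2 ≡ 8² = 64 ≡ 2; 8^4 ≡ 2² = 4 ≡ 4; 8^8 ≡ 4² = 16 ≡ 16. Multiply: 8^11 = 8^8 × 8^2 × 8^1 ≡ 16 × 2 × 8 (mod 31): 16 × 2 = 32 ≡ 1; 1 × 8 = 8 ≡ 8. So 8^11 ≡ 8 (mod 31).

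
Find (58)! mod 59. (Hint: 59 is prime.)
By Wilson's theorem, (58)! ≡ -1 ≡ 58 (mod 59)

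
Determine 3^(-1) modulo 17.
3^(-1) ≡ 6 (mod 17). Verification: 3 × 6 = 18 ≡ 1 (mod 17)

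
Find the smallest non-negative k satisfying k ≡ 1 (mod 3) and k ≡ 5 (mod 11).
M = 3 × 11 = 33. M₁ = 11, y₁ ≡ 2 (mod 3). M₂ = 3, y₂ ≡ 4 (mod 11). k = 1×11×2 + 5×3×4 ≡ 16 (mod 33)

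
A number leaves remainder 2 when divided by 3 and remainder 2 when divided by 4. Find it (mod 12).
M = 3 × 4 = 12. M₁ = 4, y₁ ≡ 1 (mod 3). M₂ = 3, y₂ ≡ 3 (mod 4). n = 2×4×1 + 2×3×3 ≡ 2 (mod 12)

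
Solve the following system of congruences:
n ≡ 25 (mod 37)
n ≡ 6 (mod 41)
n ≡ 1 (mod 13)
8165

Using the Chinese Remainder Theorem:
M = product of moduli = 19721
For equation 1: M_1 = 533, 533 ≡ 15 (mod 37), inverse of 533 mod 37 is 5 (check: 15 × 5 = 75 ≡ 1 (mod 37))
For equation 2: M_2 = 481, 481 ≡ 30 (mod 41), inverse of 481 mod 41 is 26 (check: 30 × 26 = 780 ≡ 1 (mod 41))
For equation 3: M_3 = 1517, 1517 ≡ 9 (mod 13), inverse of 1517 mod 13 is 3 (check: 9 × 3 = 27 ≡ 1 (mod 13))
Combine: n ≡ Σ r_i×M_i×(M_i⁻¹ mod m_i) = 25×533×5 + 6×481×26 + 1×1517×3 = 66625 + 75036 + 4551 = 146212
146212 mod 19721 = 8165
n ≡ 8165 (mod 19721)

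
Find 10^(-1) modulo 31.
28

Using Extended Euclidean Algorithm:
gcd(10, 31) = 1
Bezout coefficients: 10 × -3 + 31 × 1 = 1
So 10 × -3 ≡ 1 (mod 31)
The inverse is -3 mod 31 = 28
Verification: 10 × 28 = 280 = 9 × 31 + 1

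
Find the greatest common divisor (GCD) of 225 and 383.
1

Using the Euclidean algorithm:
225 = 0 × 383 + 225
383 = 1 × 225 + 158
225 = 1 × 158 + 67
158 = 2 × 67 + 24
67 = 2 × 24 + 19
24 = 1 × 19 + 5
19 = 3 × 5 + 4
5 = 1 × 4 + 1
4 = 4 × 1 + 0

GCD(225, 383) = 1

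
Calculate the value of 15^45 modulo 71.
Using repeated squaring. 45 = 32 + 8 + 4 + 1 (binary 101101). Repeated squaring mod 71: 15^1 ≡ 15; 15^2 ≡ 15² = 225 ≡ 12; 15^4 ≡ 12² = 144 ≡ 2; 15^8 ≡ 2² = 4 ≡ 4; 15^16 ≡ 4² = 16 ≡ 16; 15^32 ≡ 16² = 256 ≡ 43. Multiply: 15^45 = 15^32 × 15^8 × 15^4 × 15^1 ≡ 43 × 4 × 2 × 15 (mod 71): 43 × 4 = 172 ≡ 30; 30 × 2 = 60 ≡ 60; 60 × 15 = 900 ≡ 48. So 15^45 ≡ 48 (mod 71).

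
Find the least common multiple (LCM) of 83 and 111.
9213

First find GCD(83, 111) using the Euclidean algorithm:
83 = 0 × 111 + 83
111 = 1 × 83 + 28
83 = 2 × 28 + 27
28 = 1 × 27 + 1
27 = 27 × 1 + 0
GCD(83, 111) = 1

LCM formula: LCM(a, b) = (a × b) / GCD(a, b)
LCM(83, 111) = (83 × 111) / 1
LCM(83, 111) = 9213 / 1
LCM(83, 111) = 9213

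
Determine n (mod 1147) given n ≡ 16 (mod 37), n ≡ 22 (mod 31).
53

Using the Chinese Remainder Theorem:
M = product of moduli = 1147
For equation 1: M_1 = 31, 31 ≡ 31 (mod 37), inverse of 31 mod 37 is 6 (check: 31 × 6 = 186 ≡ 1 (mod 37))
For equation 2: M_2 = 37, 37 ≡ 6 (mod 31), inverse of 37 mod 31 is 26 (check: 6 × 26 = 156 ≡ 1 (mod 31))
Combine: n ≡ Σ r_i×M_i×(M_i⁻¹ mod m_i) = 16×31×6 + 22×37×26 = 2976 + 21164 = 24140
24140 mod 1147 = 53
n ≡ 53 (mod 1147)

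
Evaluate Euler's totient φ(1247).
1176

Prime factorization: 1247 = 29 × 43
Using the formula φ(n) = n × Π(1 - 1/p) for each prime factor p:
φ(1247) = 1247 × (1 - 1/29) × (1 - 1/43)
φ(1247) = 1176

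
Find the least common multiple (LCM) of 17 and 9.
153

First find GCD(17, 9) using the Euclidean algorithm:
17 = 1 × 9 + 8
9 = 1 × 8 + 1
8 = 8 × 1 + 0
GCD(17, 9) = 1

LCM formula: LCM(a, b) = (a × b) / GCD(a, b)
LCM(17, 9) = (17 × 9) / 1
LCM(17, 9) = 153 / 1
LCM(17, 9) = 153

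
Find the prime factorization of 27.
3^3

Divide by primes starting from smallest:
27 ÷ 3 = 9
9 ÷ 3 = 3
3 ÷ 3 = 1

27 = 3^3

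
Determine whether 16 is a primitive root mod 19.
p - 1 = 18 has prime divisors 2, 3. Check 16^(18/q) mod 19 for each: 16^(18/2) = 16^9 ≡ 1, 16^(18/3) = 16^6 ≡ 7 (mod 19). Since 16^9 ≡ 1 (mod 19), the order of 16 divides 9 (in fact the order is 9) ≠ 18, so it is not a primitive root.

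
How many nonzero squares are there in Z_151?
For prime 151, there are (p-1)/2 = (151-1)/2 = 75 quadratic residues (excluding 0).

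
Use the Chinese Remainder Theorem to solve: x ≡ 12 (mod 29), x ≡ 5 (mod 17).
447

Using the Chinese Remainder Theorem:
M = product of moduli = 493
For equation 1: M_1 = 17, 17 ≡ 17 (mod 29), inverse of 17 mod 29 is 12 (check: 17 × 12 = 204 ≡ 1 (mod 29))
For equation 2: M_2 = 29, 29 ≡ 12 (mod 17), inverse of 29 mod 17 is 10 (check: 12 × 10 = 120 ≡ 1 (mod 17))
Combine: x ≡ Σ r_i×M_i×(M_i⁻¹ mod m_i) = 12×17×12 + 5×29×10 = 2448 + 1450 = 3898
3898 mod 493 = 447
x ≡ 447 (mod 493)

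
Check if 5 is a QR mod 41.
By Euler's criterion: 5^{20} ≡ 1 (mod 41). Since this equals 1, 5 is a QR.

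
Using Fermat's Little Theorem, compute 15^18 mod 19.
By Fermat's Little Theorem, 15^{18} ≡ 1 (mod 19) since 19 is prime and gcd(15, 19) = 1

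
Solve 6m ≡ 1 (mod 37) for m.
6^(-1) ≡ 31 (mod 37). Verification: 6 × 31 = 186 ≡ 1 (mod 37)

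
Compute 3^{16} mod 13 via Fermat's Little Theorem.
3

By Fermat's Little Theorem, a^(p-1) ≡ 1 (mod p) for prime p and gcd(a, p) = 1
Here p = 13, so 3^12 ≡ 1 (mod 13)
We can reduce the exponent: 16 mod 12 = 4
So 3^16 ≡ 3^4 (mod 13)
Computing: 3^4 mod 13 = 3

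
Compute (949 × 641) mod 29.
5

(949 × 641) = 608309
608309 mod 29 = 5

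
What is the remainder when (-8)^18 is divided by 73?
Using repeated squaring. (-8) ≡ 65 (mod 73). 18 = 16 + 2 (binary 10010). Repeated squaring mod 73: 65^1 ≡ 65; 65^2 ≡ 65² = 4225 ≡ 64; 65^4 ≡ 64² = 4096 ≡ 8; 65^8 ≡ 8² = 64 ≡ 64; 65^16 ≡ 64² = 4096 ≡ 8. Multiply: (-8)^18 ≡ 65^16 × 65^2 ≡ 8 × 64 (mod 73): 8 × 64 = 512 ≡ 1. So (-8)^18 ≡ 1 (mod 73).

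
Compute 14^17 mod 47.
Using repeated squaring. 17 = 16 + 1 (binary 10001). Repeated squaring mod 47: 14^1 ≡ 14; 14^2 ≡ 14² = 196 ≡ 8; 14^4 ≡ 8² = 64 ≡ 17; 14^8 ≡ 17² = 289 ≡ 7; 14^16 ≡ 7² = 49 ≡ 2. Multiply: 14^17 = 14^16 × 14^1 ≡ 2 × 14 (mod 47): 2 × 14 = 28 ≡ 28. So 14^17 ≡ 28 (mod 47).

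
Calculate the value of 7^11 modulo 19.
Using repeated squaring. 11 = 8 + 2 + 1 (binary 1011). Repeated squaring mod 19: 7^1 ≡ 7; 7^2 ≡ 7² = 49 ≡ 11; 7^4 ≡ 11² = 121 ≡ 7; 7^8 ≡ 7² = 49 ≡ 11. Multiply: 7^11 = 7^8 × 7^2 × 7^1 ≡ 11 × 11 × 7 (mod 19): 11 × 11 = 121 ≡ 7; 7 × 7 = 49 ≡ 11. So 7^11 ≡ 11 (mod 19).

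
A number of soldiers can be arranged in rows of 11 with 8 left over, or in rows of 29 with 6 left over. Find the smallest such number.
M = 11 × 29 = 319. M₁ = 29, y₁ ≡ 8 (mod 11). M₂ = 11, y₂ ≡ 8 (mod 29). n = 8×29×8 + 6×11×8 ≡ 151 (mod 319). The smallest positive such number is 151.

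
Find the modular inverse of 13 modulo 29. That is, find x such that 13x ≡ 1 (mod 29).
9

Using Extended Euclidean Algorithm:
gcd(13, 29) = 1
Bezout coefficients: 13 × 9 + 29 × -4 = 1
So 13 × 9 ≡ 1 (mod 29)
The inverse is 9 mod 29 = 9
Verification: 13 × 9 = 117 = 4 × 29 + 1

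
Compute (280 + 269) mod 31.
22

(280 + 269) = 549
549 mod 31 = 22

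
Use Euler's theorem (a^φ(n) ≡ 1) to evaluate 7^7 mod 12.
By Euler: 7^{4} ≡ 1 (mod 12) since gcd(7, 12) = 1. 7 = 1×4 + 3. So 7^{7} ≡ 7^{3} ≡ 7 (mod 12)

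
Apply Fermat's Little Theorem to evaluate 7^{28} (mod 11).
9

By Fermat's Little Theorem, a^(p-1) ≡ 1 (mod p) for prime p and gcd(a, p) = 1
Here p = 11, so 7^10 ≡ 1 (mod 11)
We can reduce the exponent: 28 mod 10 = 8
So 7^28 ≡ 7^8 (mod 11)
Computing: 7^8 mod 11 = 9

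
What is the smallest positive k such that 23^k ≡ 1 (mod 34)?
Powers of 23 mod 34: 23^1≡23, 23^2≡19, 23^3≡29, 23^4≡21, 23^5≡7, 23^6≡25, 23^7≡31, 23^8≡33, 23^9≡11, 23^10≡15, 23^11≡5, 23^12≡13, 23^13≡27, 23^14≡9, 23^15≡3, 23^16≡1. Order = 16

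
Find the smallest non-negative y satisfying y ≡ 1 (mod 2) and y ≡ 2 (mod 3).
M = 2 × 3 = 6. M₁ = 3, y₁ ≡ 1 (mod 2). M₂ = 2, y₂ ≡ 2 (mod 3). y = 1×3×1 + 2×2×2 ≡ 5 (mod 6)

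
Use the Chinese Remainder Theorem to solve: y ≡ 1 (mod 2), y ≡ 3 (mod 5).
M = 2 × 5 = 10. M₁ = 5, y₁ ≡ 1 (mod 2). M₂ = 2, y₂ ≡ 3 (mod 5). y = 1×5×1 + 3×2×3 ≡ 3 (mod 10)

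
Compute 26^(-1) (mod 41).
26^(-1) ≡ 30 (mod 41). Verification: 26 × 30 = 780 ≡ 1 (mod 41)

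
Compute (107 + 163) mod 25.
20

(107 + 163) = 270
270 mod 25 = 20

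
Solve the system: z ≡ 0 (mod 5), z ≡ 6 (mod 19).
M = 5 × 19 = 95. M₁ = 19, y₁ ≡ 4 (mod 5). M₂ = 5, y₂ ≡ 4 (mod 19). z = 0×19×4 + 6×5×4 ≡ 25 (mod 95)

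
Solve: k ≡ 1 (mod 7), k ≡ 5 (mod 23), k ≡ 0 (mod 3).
M = 7 × 23 × 3 = 483. M₁ = 69, y₁ ≡ 6 (mod 7). M₂ = 21, y₂ ≡ 11 (mod 23). M₃ = 161, y₃ ≡ 2 (mod 3). k = 1×69×6 + 5×21×11 + 0×161×2 ≡ 120 (mod 483)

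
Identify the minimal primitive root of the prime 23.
p - 1 = 22 has prime divisors 2, 11. h is a primitive root mod 23 iff h^(22/q) ≢ 1 (mod 23) for each such q.
h = 2: 2^11 ≡ 1, 2^2 ≡ 4 (mod 23); 2^11 ≡ 1, so not a primitive root.
h = 3: 3^11 ≡ 1, 3^2 ≡ 9 (mod 23); 3^11 ≡ 1, so not a primitive root.
h = 4: 4^11 ≡ 1, 4^2 ≡ 16 (mod 23); 4^11 ≡ 1, so not a primitive root.
h = 5: 5^11 ≡ 22, 5^2 ≡ 2 (mod 23); none is 1, so 5 has order 22 and is a primitive root.
The smallest primitive root mod 23 is g = 5.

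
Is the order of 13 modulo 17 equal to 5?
No, the actual order is 4, not 5.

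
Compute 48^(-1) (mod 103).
88

Using Extended Euclidean Algorithm:
gcd(48, 103) = 1
Bezout coefficients: 48 × -15 + 103 × 7 = 1
So 48 × -15 ≡ 1 (mod 103)
The inverse is -15 mod 103 = 88
Verification: 48 × 88 = 4224 = 41 × 103 + 1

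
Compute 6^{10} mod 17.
15

Using successive squaring:
Binary expansion of 10: 1010
Powers of 6 mod 17 (each is the square of the previous):
  6^1 ≡ 6 (mod 17)
  6^2 ≡ 6² = 36 ≡ 2 (mod 17)
  6^4 ≡ 2² = 4 ≡ 4 (mod 17)
  6^8 ≡ 4² = 16 ≡ 16 (mod 17)
10 = 8 + 2, so 6^10 = 6^8 × 6^2 ≡ 16 × 2 (mod 17)
Multiplying step by step:
  16 × 2 = 32 ≡ 15 (mod 17)
Result: 6^10 ≡ 15 (mod 17)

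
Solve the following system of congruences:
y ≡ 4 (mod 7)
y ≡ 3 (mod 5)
18

Using the Chinese Remainder Theorem:
M = product of moduli = 35
For equation 1: M_1 = 5, 5 ≡ 5 (mod 7), inverse of 5 mod 7 is 3 (check: 5 × 3 = 15 ≡ 1 (mod 7))
For equation 2: M_2 = 7, 7 ≡ 2 (mod 5), inverse of 7 mod 5 is 3 (check: 2 × 3 = 6 ≡ 1 (mod 5))
Combine: y ≡ Σ r_i×M_i×(M_i⁻¹ mod m_i) = 4×5×3 + 3×7×3 = 60 + 63 = 123
123 mod 35 = 18
y ≡ 18 (mod 35)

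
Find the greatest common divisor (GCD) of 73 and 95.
1

Using the Euclidean algorithm:
73 = 0 × 95 + 73
95 = 1 × 73 + 22
73 = 3 × 22 + 7
22 = 3 × 7 + 1
7 = 7 × 1 + 0

GCD(73, 95) = 1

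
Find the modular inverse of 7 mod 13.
7^(-1) ≡ 2 (mod 13). Verification: 7 × 2 = 14 ≡ 1 (mod 13)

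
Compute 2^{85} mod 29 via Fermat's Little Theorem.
2

By Fermat's Little Theorem, a^(p-1) ≡ 1 (mod p) for prime p and gcd(a, p) = 1
Here p = 29, so 2^28 ≡ 1 (mod 29)
We can reduce the exponent: 85 mod 28 = 1
So 2^85 ≡ 2^1 (mod 29)
Computing: 2^1 mod 29 = 2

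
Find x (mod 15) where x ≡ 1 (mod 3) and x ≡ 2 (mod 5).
M = 3 × 5 = 15. M₁ = 5, y₁ ≡ 2 (mod 3). M₂ = 3, y₂ ≡ 2 (mod 5). x = 1×5×2 + 2×3×2 ≡ 7 (mod 15)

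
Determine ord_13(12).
Powers of 12 mod 13: 12^1≡12, 12^2≡1. Order = 2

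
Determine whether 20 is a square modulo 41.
By Euler's criterion: 20^{20} ≡ 1 (mod 41). Since this equals 1, 20 is a QR.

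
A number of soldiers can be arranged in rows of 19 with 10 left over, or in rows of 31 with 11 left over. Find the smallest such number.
M = 19 × 31 = 589. M₁ = 31, y₁ ≡ 8 (mod 19). M₂ = 19, y₂ ≡ 18 (mod 31). z = 10×31×8 + 11×19×18 ≡ 352 (mod 589). The smallest positive such number is 352.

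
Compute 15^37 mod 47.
Using repeated squaring. 37 = 32 + 4 + 1 (binary 100101). Repeated squaring mod 47: 15^1 ≡ 15; 15^2 ≡ 15² = 225 ≡ 37; 15^4 ≡ 37² = 1369 ≡ 6; 15^8 ≡ 6² = 36 ≡ 36; 15^16 ≡ 36² = 1296 ≡ 27; 15^32 ≡ 27² = 729 ≡ 24. Multiply: 15^37 = 15^32 × 15^4 × 15^1 ≡ 24 × 6 × 15 (mod 47): 24 × 6 = 144 ≡ 3; 3 × 15 = 45 ≡ 45. So 15^37 ≡ 45 (mod 47).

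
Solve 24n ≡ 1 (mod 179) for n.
24^(-1) ≡ 97 (mod 179). Verification: 24 × 97 = 2328 ≡ 1 (mod 179)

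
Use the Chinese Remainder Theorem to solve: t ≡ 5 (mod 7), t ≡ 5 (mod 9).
M = 7 × 9 = 63. M₁ = 9, y₁ ≡ 4 (mod 7). M₂ = 7, y₂ ≡ 4 (mod 9). t = 5×9×4 + 5×7×4 ≡ 5 (mod 63)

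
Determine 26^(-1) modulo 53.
26^(-1) ≡ 51 (mod 53). Verification: 26 × 51 = 1326 ≡ 1 (mod 53)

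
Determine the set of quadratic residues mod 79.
QRs mod 79: {1, 2, 4, 5, 8, 9, 10, 11, 13, 16, 18, 19, 20, 21, 22, 23, 25, 26, 31, 32, 36, 38, 40, 42, 44, 45, 46, 49, 50, 51, 52, 55, 62, 64, 65, 67, 72, 73, 76}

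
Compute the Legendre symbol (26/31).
(26/31) = 26^{15} mod 31 = -1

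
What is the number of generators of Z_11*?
Number of primitive roots mod 11 = φ(10) = 4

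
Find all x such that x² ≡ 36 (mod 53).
The square roots of 36 mod 53 are 47 and 6. Verify: 47² = 2209 ≡ 36 (mod 53)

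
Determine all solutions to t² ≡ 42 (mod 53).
The square roots of 42 mod 53 are 28 and 25. Verify: 28² = 784 ≡ 42 (mod 53)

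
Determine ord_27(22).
Powers of 22 mod 27: 22^1≡22, 22^2≡25, 22^3≡10, 22^4≡4, 22^5≡7, 22^6≡19, 22^7≡13, 22^8≡16, 22^9≡1. Order = 9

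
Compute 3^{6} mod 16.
9

Using successive squaring:
Binary expansion of 6: 110
Powers of 3 mod 16 (each is the square of the previous):
  3^1 ≡ 3 (mod 16)
  3^2 ≡ 3² = 9 ≡ 9 (mod 16)
  3^4 ≡ 9² = 81 ≡ 1 (mod 16)
6 = 4 + 2, so 3^6 = 3^4 × 3^2 ≡ 1 × 9 (mod 16)
Multiplying step by step:
  1 × 9 = 9 ≡ 9 (mod 16)
Result: 3^6 ≡ 9 (mod 16)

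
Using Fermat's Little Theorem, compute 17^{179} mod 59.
22

By Fermat's Little Theorem, a^(p-1) ≡ 1 (mod p) for prime p and gcd(a, p) = 1
Here p = 59, so 17^58 ≡ 1 (mod 59)
We can reduce the exponent: 179 mod 58 = 5
So 17^179 ≡ 17^5 (mod 59)
Computing: 17^5 mod 59 = 22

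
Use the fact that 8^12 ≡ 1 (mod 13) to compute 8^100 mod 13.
By Fermat: 8^{12} ≡ 1 (mod 13). 100 = 8×12 + 4. So 8^{100} ≡ 8^{4} ≡ 1 (mod 13)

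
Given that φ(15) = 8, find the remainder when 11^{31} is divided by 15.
By Euler: 11^{8} ≡ 1 (mod 15) since gcd(11, 15) = 1. 31 = 3×8 + 7. So 11^{31} ≡ 11^{7} ≡ 11 (mod 15)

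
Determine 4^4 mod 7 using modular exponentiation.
4 = 4 (binary 100). Repeated squaring mod 7: 4^1 ≡ 4; 4^2 ≡ 4² = 16 ≡ 2; 4^4 ≡ 2² = 4 ≡ 4. So 4^4 ≡ 4 (mod 7).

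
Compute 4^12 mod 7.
Using Fermat: 4^{6} ≡ 1 (mod 7). 12 ≡ 0 (mod 6). So 4^{12} ≡ 4^{0} ≡ 1 (mod 7)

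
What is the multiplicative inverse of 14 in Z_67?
24

Using Extended Euclidean Algorithm:
gcd(14, 67) = 1
Bezout coefficients: 14 × 24 + 67 × -5 = 1
So 14 × 24 ≡ 1 (mod 67)
The inverse is 24 mod 67 = 24
Verification: 14 × 24 = 336 = 5 × 67 + 1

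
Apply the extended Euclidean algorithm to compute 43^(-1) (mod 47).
Extended GCD: 43(-12) + 47(11) = 1. So 43^(-1) ≡ 35 ≡ 35 (mod 47). Verify: 43 × 35 = 1505 ≡ 1 (mod 47)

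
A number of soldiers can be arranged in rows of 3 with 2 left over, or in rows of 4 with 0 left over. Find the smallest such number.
M = 3 × 4 = 12. M₁ = 4, y₁ ≡ 1 (mod 3). M₂ = 3, y₂ ≡ 3 (mod 4). n = 2×4×1 + 0×3×3 ≡ 8 (mod 12). The smallest positive such number is 8.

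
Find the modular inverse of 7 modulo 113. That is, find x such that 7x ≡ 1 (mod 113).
97

Using Extended Euclidean Algorithm:
gcd(7, 113) = 1
Bezout coefficients: 7 × -16 + 113 × 1 = 1
So 7 × -16 ≡ 1 (mod 113)
The inverse is -16 mod 113 = 97
Verification: 7 × 97 = 679 = 6 × 113 + 1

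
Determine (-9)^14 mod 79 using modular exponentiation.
Using repeated squaring. (-9) ≡ 70 (mod 79). 14 = 8 + 4 + 2 (binary 1110). Repeated squaring mod 79: 70^1 ≡ 70; 70^2 ≡ 70² = 4900 ≡ 2; 70^4 ≡ 2² = 4 ≡ 4; 70^8 ≡ 4² = 16 ≡ 16. Multiply: (-9)^14 ≡ 70^8 × 70^4 × 70^2 ≡ 16 × 4 × 2 (mod 79): 16 × 4 = 64 ≡ 64; 64 × 2 = 128 ≡ 49. So (-9)^14 ≡ 49 (mod 79).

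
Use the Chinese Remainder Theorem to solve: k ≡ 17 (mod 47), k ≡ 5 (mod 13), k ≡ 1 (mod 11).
2696

Using the Chinese Remainder Theorem:
M = product of moduli = 6721
For equation 1: M_1 = 143, 143 ≡ 2 (mod 47), inverse of 143 mod 47 is 24 (check: 2 × 24 = 48 ≡ 1 (mod 47))
For equation 2: M_2 = 517, 517 ≡ 10 (mod 13), inverse of 517 mod 13 is 4 (check: 10 × 4 = 40 ≡ 1 (mod 13))
For equation 3: M_3 = 611, 611 ≡ 6 (mod 11), inverse of 611 mod 11 is 2 (check: 6 × 2 = 12 ≡ 1 (mod 11))
Combine: k ≡ Σ r_i×M_i×(M_i⁻¹ mod m_i) = 17×143×24 + 5×517×4 + 1×611×2 = 58344 + 10340 + 1222 = 69906
69906 mod 6721 = 2696
k ≡ 2696 (mod 6721)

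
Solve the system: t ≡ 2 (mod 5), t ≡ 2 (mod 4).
M = 5 × 4 = 20. M₁ = 4, y₁ ≡ 4 (mod 5). M₂ = 5, y₂ ≡ 1 (mod 4). t = 2×4×4 + 2×5×1 ≡ 2 (mod 20)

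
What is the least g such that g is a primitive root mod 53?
p - 1 = 52 has prime divisors 2, 13. h is a primitive root mod 53 iff h^(52/q) ≢ 1 (mod 53) for each such q.
h = 2: 2^26 ≡ 52, 2^4 ≡ 16 (mod 53); none is 1, so 2 has order 52 and is a primitive root.
The smallest primitive root mod 53 is g = 2.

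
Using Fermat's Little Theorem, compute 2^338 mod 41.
By Fermat: 2^{40} ≡ 1 (mod 41). 338 ≡ 18 (mod 40). So 2^{338} ≡ 2^{18} ≡ 31 (mod 41)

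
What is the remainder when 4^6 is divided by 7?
6 = 4 + 2 (binary 110). Repeated squaring mod 7: 4^1 ≡ 4; 4^2 ≡ 4² = 16 ≡ 2; 4^4 ≡ 2² = 4 ≡ 4. Multiply: 4^6 = 4^4 × 4^2 ≡ 4 × 2 (mod 7): 4 × 2 = 8 ≡ 1. So 4^6 ≡ 1 (mod 7).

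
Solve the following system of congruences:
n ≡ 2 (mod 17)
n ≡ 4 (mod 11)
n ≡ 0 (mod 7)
70

Using the Chinese Remainder Theorem:
M = product of moduli = 1309
For equation 1: M_1 = 77, 77 ≡ 9 (mod 17), inverse of 77 mod 17 is 2 (check: 9 × 2 = 18 ≡ 1 (mod 17))
For equation 2: M_2 = 119, 119 ≡ 9 (mod 11), inverse of 119 mod 11 is 5 (check: 9 × 5 = 45 ≡ 1 (mod 11))
For equation 3: M_3 = 187, 187 ≡ 5 (mod 7), inverse of 187 mod 7 is 3 (check: 5 × 3 = 15 ≡ 1 (mod 7))
Combine: n ≡ Σ r_i×M_i×(M_i⁻¹ mod m_i) = 2×77×2 + 4×119×5 + 0×187×3 = 308 + 2380 + 0 = 2688
2688 mod 1309 = 70
n ≡ 70 (mod 1309)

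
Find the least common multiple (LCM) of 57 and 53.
3021

First find GCD(57, 53) using the Euclidean algorithm:
57 = 1 × 53 + 4
53 = 13 × 4 + 1
4 = 4 × 1 + 0
GCD(57, 53) = 1

LCM formula: LCM(a, b) = (a × b) / GCD(a, b)
LCM(57, 53) = (57 × 53) / 1
LCM(57, 53) = 3021 / 1
LCM(57, 53) = 3021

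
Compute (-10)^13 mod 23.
Using repeated squaring. (-10) ≡ 13 (mod 23). 13 = 8 + 4 + 1 (binary 1101). Repeated squaring mod 23: 13^1 ≡ 13; 13^2 ≡ 13² = 169 ≡ 8; 13^4 ≡ 8² = 64 ≡ 18; 13^8 ≡ 18² = 324 ≡ 2. Multiply: (-10)^13 ≡ 13^8 × 13^4 × 13^1 ≡ 2 × 18 × 13 (mod 23): 2 × 18 = 36 ≡ 13; 13 × 13 = 169 ≡ 8. So (-10)^13 ≡ 8 (mod 23).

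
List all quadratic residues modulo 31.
QRs mod 31: {1, 2, 4, 5, 7, 8, 9, 10, 14, 16, 18, 19, 20, 25, 28}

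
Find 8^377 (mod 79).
Using Fermat: 8^{78} ≡ 1 (mod 79). 377 ≡ 65 (mod 78). So 8^{377} ≡ 8^{65} ≡ 1 (mod 79)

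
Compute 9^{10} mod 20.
1

Using successive squaring:
Binary expansion of 10: 1010
Powers of 9 mod 20 (each is the square of the previous):
  9^1 ≡ 9 (mod 20)
  9^2 ≡ 9² = 81 ≡ 1 (mod 20)
  9^4 ≡ 1² = 1 ≡ 1 (mod 20)
  9^8 ≡ 1² = 1 ≡ 1 (mod 20)
10 = 8 + 2, so 9^10 = 9^8 × 9^2 ≡ 1 × 1 (mod 20)
Multiplying step by step:
  1 × 1 = 1 ≡ 1 (mod 20)
Result: 9^10 ≡ 1 (mod 20)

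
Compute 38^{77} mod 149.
109

Using successive squaring:
Binary expansion of 77: 1001101
Powers of 38 mod 149 (each is the square of the previous):
  38^1 ≡ 38 (mod 149)
  38^2 ≡ 38² = 1444 ≡ 103 (mod 149)
  38^4 ≡ 103² = 10609 ≡ 30 (mod 149)
  38^8 ≡ 30² = 900 ≡ 6 (mod 149)
  38^16 ≡ 6² = 36 ≡ 36 (mod 149)
  38^32 ≡ 36² = 1296 ≡ 104 (mod 149)
  38^64 ≡ 104² = 10816 ≡ 88 (mod 149)
77 = 64 + 8 + 4 + 1, so 38^77 = 38^64 × 38^8 × 38^4 × 38^1 ≡ 88 × 6 × 30 × 38 (mod 149)
Multiplying step by step:
  88 × 6 = 528 ≡ 81 (mod 149)
  81 × 30 = 2430 ≡ 46 (mod 149)
  46 × 38 = 1748 ≡ 109 (mod 149)
Result: 38^77 ≡ 109 (mod 149)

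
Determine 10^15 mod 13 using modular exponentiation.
Using Fermat: 10^{12} ≡ 1 (mod 13). 15 ≡ 3 (mod 12). So 10^{15} ≡ 10^{3} ≡ 12 (mod 13)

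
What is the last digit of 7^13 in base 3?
Using Fermat: 7^{2} ≡ 1 (mod 3). 13 ≡ 1 (mod 2). So 7^{13} ≡ 7^{1} ≡ 1 (mod 3)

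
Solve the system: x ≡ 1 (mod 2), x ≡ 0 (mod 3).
M = 2 × 3 = 6. M₁ = 3, y₁ ≡ 1 (mod 2). M₂ = 2, y₂ ≡ 2 (mod 3). x = 1×3×1 + 0×2×2 ≡ 3 (mod 6)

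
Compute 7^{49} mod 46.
17

Using successive squaring:
Binary expansion of 49: 110001
Powers of 7 mod 46 (each is the square of the previous):
  7^1 ≡ 7 (mod 46)
  7^2 ≡ 7² = 49 ≡ 3 (mod 46)
  7^4 ≡ 3² = 9 ≡ 9 (mod 46)
  7^8 ≡ 9² = 81 ≡ 35 (mod 46)
  7^16 ≡ 35² = 1225 ≡ 29 (mod 46)
  7^32 ≡ 29² = 841 ≡ 13 (mod 46)
49 = 32 + 16 + 1, so 7^49 = 7^32 × 7^16 × 7^1 ≡ 13 × 29 × 7 (mod 46)
Multiplying step by step:
  13 × 29 = 377 ≡ 9 (mod 46)
  9 × 7 = 63 ≡ 17 (mod 46)
Result: 7^49 ≡ 17 (mod 46)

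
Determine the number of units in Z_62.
30

Prime factorization: 62 = 2 × 31
Using the formula φ(n) = n × Π(1 - 1/p) for each prime factor p:
φ(62) = 62 × (1 - 1/2) × (1 - 1/31)
φ(62) = 30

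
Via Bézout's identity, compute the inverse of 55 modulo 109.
Extended GCD: 55(2) + 109(-1) = 1. So 55^(-1) ≡ 2 ≡ 2 (mod 109). Verify: 55 × 2 = 110 ≡ 1 (mod 109)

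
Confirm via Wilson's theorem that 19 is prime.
(18)! mod 19 = 18. Since this equals -1 (mod 19), Wilson confirms 19 is prime.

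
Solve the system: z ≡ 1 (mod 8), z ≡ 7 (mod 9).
M = 8 × 9 = 72. M₁ = 9, y₁ ≡ 1 (mod 8). M₂ = 8, y₂ ≡ 8 (mod 9). z = 1×9×1 + 7×8×8 ≡ 25 (mod 72)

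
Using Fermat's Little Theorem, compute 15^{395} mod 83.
6

By Fermat's Little Theorem, a^(p-1) ≡ 1 (mod p) for prime p and gcd(a, p) = 1
Here p = 83, so 15^82 ≡ 1 (mod 83)
We can reduce the exponent: 395 mod 82 = 67
So 15^395 ≡ 15^67 (mod 83)
Computing: 15^67 mod 83 = 6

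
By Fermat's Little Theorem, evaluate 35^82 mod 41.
By Fermat: 35^{40} ≡ 1 (mod 41). 82 = 2×40 + 2. So 35^{82} ≡ 35^{2} ≡ 36 (mod 41)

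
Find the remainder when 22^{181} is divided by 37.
By Fermat: 22^{36} ≡ 1 (mod 37). 181 = 5×36 + 1. So 22^{181} ≡ 22^{1} ≡ 22 (mod 37)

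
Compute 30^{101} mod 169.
140

Using successive squaring:
Binary expansion of 101: 1100101
Powers of 30 mod 169 (each is the square of the previous):
  30^1 ≡ 30 (mod 169)
  30^2 ≡ 30² = 900 ≡ 55 (mod 169)
  30^4 ≡ 55² = 3025 ≡ 152 (mod 169)
  30^8 ≡ 152² = 23104 ≡ 120 (mod 169)
  30^16 ≡ 120² = 14400 ≡ 35 (mod 169)
  30^32 ≡ 35² = 1225 ≡ 42 (mod 169)
  30^64 ≡ 42² = 1764 ≡ 74 (mod 169)
101 = 64 + 32 + 4 + 1, so 30^101 = 30^64 × 30^32 × 30^4 × 30^1 ≡ 74 × 42 × 152 × 30 (mod 169)
Multiplying step by step:
  74 × 42 = 3108 ≡ 66 (mod 169)
  66 × 152 = 10032 ≡ 61 (mod 169)
  61 × 30 = 1830 ≡ 140 (mod 169)
Result: 30^101 ≡ 140 (mod 169)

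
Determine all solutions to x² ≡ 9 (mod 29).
The square roots of 9 mod 29 are 26 and 3. Verify: 26² = 676 ≡ 9 (mod 29)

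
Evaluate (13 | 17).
(13/17) = 13^{8} mod 17 = 1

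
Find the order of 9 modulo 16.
Powers of 9 mod 16: 9^1≡9, 9^2≡1. Order = 2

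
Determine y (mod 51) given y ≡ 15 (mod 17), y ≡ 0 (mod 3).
15

Using the Chinese Remainder Theorem:
M = product of moduli = 51
For equation 1: M_1 = 3, 3 ≡ 3 (mod 17), inverse of 3 mod 17 is 6 (check: 3 × 6 = 18 ≡ 1 (mod 17))
For equation 2: M_2 = 17, 17 ≡ 2 (mod 3), inverse of 17 mod 3 is 2 (check: 2 × 2 = 4 ≡ 1 (mod 3))
Combine: y ≡ Σ r_i×M_i×(M_i⁻¹ mod m_i) = 15×3×6 + 0×17×2 = 270 + 0 = 270
270 mod 51 = 15
y ≡ 15 (mod 51)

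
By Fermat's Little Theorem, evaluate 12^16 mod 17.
By Fermat's Little Theorem, 12^{16} ≡ 1 (mod 17) since 17 is prime and gcd(12, 17) = 1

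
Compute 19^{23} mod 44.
39

Using successive squaring:
Binary expansion of 23: 10111
Powers of 19 mod 44 (each is the square of the previous):
  19^1 ≡ 19 (mod 44)
  19^2 ≡ 19² = 361 ≡ 9 (mod 44)
  19^4 ≡ 9² = 81 ≡ 37 (mod 44)
  19^8 ≡ 37² = 1369 ≡ 5 (mod 44)
  19^16 ≡ 5² = 25 ≡ 25 (mod 44)
23 = 16 + 4 + 2 + 1, so 19^23 = 19^16 × 19^4 × 19^2 × 19^1 ≡ 25 × 37 × 9 × 19 (mod 44)
Multiplying step by step:
  25 × 37 = 925 ≡ 1 (mod 44)
  1 × 9 = 9 ≡ 9 (mod 44)
  9 × 19 = 171 ≡ 39 (mod 44)
Result: 19^23 ≡ 39 (mod 44)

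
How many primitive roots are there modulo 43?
Number of primitive roots mod 43 = φ(42) = 12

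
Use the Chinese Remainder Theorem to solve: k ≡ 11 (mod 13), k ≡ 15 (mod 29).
102

Using the Chinese Remainder Theorem:
M = product of moduli = 377
For equation 1: M_1 = 29, 29 ≡ 3 (mod 13), inverse of 29 mod 13 is 9 (check: 3 × 9 = 27 ≡ 1 (mod 13))
For equation 2: M_2 = 13, 13 ≡ 13 (mod 29), inverse of 13 mod 29 is 9 (check: 13 × 9 = 117 ≡ 1 (mod 29))
Combine: k ≡ Σ r_i×M_i×(M_i⁻¹ mod m_i) = 11×29×9 + 15×13×9 = 2871 + 1755 = 4626
4626 mod 377 = 102
k ≡ 102 (mod 377)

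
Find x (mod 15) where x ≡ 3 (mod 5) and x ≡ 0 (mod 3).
M = 5 × 3 = 15. M₁ = 3, y₁ ≡ 2 (mod 5). M₂ = 5, y₂ ≡ 2 (mod 3). x = 3×3×2 + 0×5×2 ≡ 3 (mod 15)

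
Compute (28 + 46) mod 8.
2

(28 + 46) = 74
74 mod 8 = 2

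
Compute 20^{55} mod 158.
128

Using successive squaring:
Binary expansion of 55: 110111
Powers of 20 mod 158 (each is the square of the previous):
  20^1 ≡ 20 (mod 158)
  20^2 ≡ 20² = 400 ≡ 84 (mod 158)
  20^4 ≡ 84² = 7056 ≡ 104 (mod 158)
  20^8 ≡ 104² = 10816 ≡ 72 (mod 158)
  20^16 ≡ 72² = 5184 ≡ 128 (mod 158)
  20^32 ≡ 128² = 16384 ≡ 110 (mod 158)
55 = 32 + 16 + 4 + 2 + 1, so 20^55 = 20^32 × 20^16 × 20^4 × 20^2 × 20^1 ≡ 110 × 128 × 104 × 84 × 20 (mod 158)
Multiplying step by step:
  110 × 128 = 14080 ≡ 18 (mod 158)
  18 × 104 = 1872 ≡ 134 (mod 158)
  134 × 84 = 11256 ≡ 38 (mod 158)
  38 × 20 = 760 ≡ 128 (mod 158)
Result: 20^55 ≡ 128 (mod 158)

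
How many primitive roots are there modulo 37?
12

The number of primitive roots modulo p is φ(p-1) = φ(36)
φ(36) = 12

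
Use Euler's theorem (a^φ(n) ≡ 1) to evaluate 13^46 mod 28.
By Euler: 13^{12} ≡ 1 (mod 28) since gcd(13, 28) = 1. 46 = 3×12 + 10. So 13^{46} ≡ 13^{10} ≡ 1 (mod 28)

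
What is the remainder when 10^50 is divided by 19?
Using Fermat: 10^{18} ≡ 1 (mod 19). 50 ≡ 14 (mod 18). So 10^{50} ≡ 10^{14} ≡ 16 (mod 19)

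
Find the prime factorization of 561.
3 × 11 × 17

Divide by primes starting from smallest:
561 ÷ 3 = 187
187 ÷ 11 = 17
17 ÷ 17 = 1

561 = 3 × 11 × 17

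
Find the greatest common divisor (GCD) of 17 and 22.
1

Using the Euclidean algorithm:
17 = 0 × 22 + 17
22 = 1 × 17 + 5
17 = 3 × 5 + 2
5 = 2 × 2 + 1
2 = 2 × 1 + 0

GCD(17, 22) = 1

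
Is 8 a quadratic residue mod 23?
By Euler's criterion: 8^{11} ≡ 1 (mod 23). Since this equals 1, 8 is a QR.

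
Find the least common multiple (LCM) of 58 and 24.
696

First find GCD(58, 24) using the Euclidean algorithm:
58 = 2 × 24 + 10
24 = 2 × 10 + 4
10 = 2 × 4 + 2
4 = 2 × 2 + 0
GCD(58, 24) = 2

LCM formula: LCM(a, b) = (a × b) / GCD(a, b)
LCM(58, 24) = (58 × 24) / 2
LCM(58, 24) = 1392 / 2
LCM(58, 24) = 696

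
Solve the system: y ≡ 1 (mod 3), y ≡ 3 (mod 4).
M = 3 × 4 = 12. M₁ = 4, y₁ ≡ 1 (mod 3). M₂ = 3, y₂ ≡ 3 (mod 4). y = 1×4×1 + 3×3×3 ≡ 7 (mod 12)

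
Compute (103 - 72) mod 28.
3

(103 - 72) = 31
31 mod 28 = 3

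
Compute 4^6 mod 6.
6 = 4 + 2 (binary 110). Repeated squaring mod 6: 4^1 ≡ 4; 4^2 ≡ 4² = 16 ≡ 4; 4^4 ≡ 4² = 16 ≡ 4. Multiply: 4^6 = 4^4 × 4^2 ≡ 4 × 4 (mod 6): 4 × 4 = 16 ≡ 4. So 4^6 ≡ 4 (mod 6).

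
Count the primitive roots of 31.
8

The number of primitive roots modulo p is φ(p-1) = φ(30)
φ(30) = 8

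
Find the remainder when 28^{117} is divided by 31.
By Fermat: 28^{30} ≡ 1 (mod 31). 117 = 3×30 + 27. So 28^{117} ≡ 28^{27} ≡ 8 (mod 31)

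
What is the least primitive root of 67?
2

A primitive root g modulo p has order p-1 = 66
Prime divisors of 66: [2, 3, 11]
g is a primitive root iff g^(66/q) ≢ 1 (mod 67) for each prime divisor q
Testing small values:
  g = 2: 2^33 ≡ 66, 2^22 ≡ 37, 2^6 ≡ 64 (mod 67) → none is 1, primitive root!
The smallest primitive root is 2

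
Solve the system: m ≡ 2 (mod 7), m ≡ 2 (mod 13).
M = 7 × 13 = 91. M₁ = 13, y₁ ≡ 6 (mod 7). M₂ = 7, y₂ ≡ 2 (mod 13). m = 2×13×6 + 2×7×2 ≡ 2 (mod 91)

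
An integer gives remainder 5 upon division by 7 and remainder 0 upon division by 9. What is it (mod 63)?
M = 7 × 9 = 63. M₁ = 9, y₁ ≡ 4 (mod 7). M₂ = 7, y₂ ≡ 4 (mod 9). y = 5×9×4 + 0×7×4 ≡ 54 (mod 63). The smallest positive such number is 54.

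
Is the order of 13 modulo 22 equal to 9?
No, the actual order is 10, not 9.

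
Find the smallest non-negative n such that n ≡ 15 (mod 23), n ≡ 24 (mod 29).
314

Using the Chinese Remainder Theorem:
M = product of moduli = 667
For equation 1: M_1 = 29, 29 ≡ 6 (mod 23), inverse of 29 mod 23 is 4 (check: 6 × 4 = 24 ≡ 1 (mod 23))
For equation 2: M_2 = 23, 23 ≡ 23 (mod 29), inverse of 23 mod 29 is 24 (check: 23 × 24 = 552 ≡ 1 (mod 29))
Combine: n ≡ Σ r_i×M_i×(M_i⁻¹ mod m_i) = 15×29×4 + 24×23×24 = 1740 + 13248 = 14988
14988 mod 667 = 314
n ≡ 314 (mod 667)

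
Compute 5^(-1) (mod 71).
57

Using Extended Euclidean Algorithm:
gcd(5, 71) = 1
Bezout coefficients: 5 × -14 + 71 × 1 = 1
So 5 × -14 ≡ 1 (mod 71)
The inverse is -14 mod 71 = 57
Verification: 5 × 57 = 285 = 4 × 71 + 1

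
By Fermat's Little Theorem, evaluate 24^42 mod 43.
By Fermat's Little Theorem, 24^{42} ≡ 1 (mod 43) since 43 is prime and gcd(24, 43) = 1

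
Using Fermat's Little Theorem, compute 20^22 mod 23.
By Fermat's Little Theorem, 20^{22} ≡ 1 (mod 23) since 23 is prime and gcd(20, 23) = 1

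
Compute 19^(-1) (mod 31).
19^(-1) ≡ 18 (mod 31). Verification: 19 × 18 = 342 ≡ 1 (mod 31)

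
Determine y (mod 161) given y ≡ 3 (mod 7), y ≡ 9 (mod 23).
101

Using the Chinese Remainder Theorem:
M = product of moduli = 161
For equation 1: M_1 = 23, 23 ≡ 2 (mod 7), inverse of 23 mod 7 is 4 (check: 2 × 4 = 8 ≡ 1 (mod 7))
For equation 2: M_2 = 7, 7 ≡ 7 (mod 23), inverse of 7 mod 23 is 10 (check: 7 × 10 = 70 ≡ 1 (mod 23))
Combine: y ≡ Σ r_i×M_i×(M_i⁻¹ mod m_i) = 3×23×4 + 9×7×10 = 276 + 630 = 906
906 mod 161 = 101
y ≡ 101 (mod 161)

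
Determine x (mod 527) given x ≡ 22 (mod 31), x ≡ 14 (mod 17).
456

Using the Chinese Remainder Theorem:
M = product of moduli = 527
For equation 1: M_1 = 17, 17 ≡ 17 (mod 31), inverse of 17 mod 31 is 11 (check: 17 × 11 = 187 ≡ 1 (mod 31))
For equation 2: M_2 = 31, 31 ≡ 14 (mod 17), inverse of 31 mod 17 is 11 (check: 14 × 11 = 154 ≡ 1 (mod 17))
Combine: x ≡ Σ r_i×M_i×(M_i⁻¹ mod m_i) = 22×17×11 + 14×31×11 = 4114 + 4774 = 8888
8888 mod 527 = 456
x ≡ 456 (mod 527)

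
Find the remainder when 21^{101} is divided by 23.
By Fermat: 21^{22} ≡ 1 (mod 23). 101 = 4×22 + 13. So 21^{101} ≡ 21^{13} ≡ 19 (mod 23)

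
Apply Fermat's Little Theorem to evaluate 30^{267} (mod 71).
30

By Fermat's Little Theorem, a^(p-1) ≡ 1 (mod p) for prime p and gcd(a, p) = 1
Here p = 71, so 30^70 ≡ 1 (mod 71)
We can reduce the exponent: 267 mod 70 = 57
So 30^267 ≡ 30^57 (mod 71)
Computing: 30^57 mod 71 = 30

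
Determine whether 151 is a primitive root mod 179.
p - 1 = 178 has prime divisors 2, 89. Check 151^(178/q) mod 179 for each: 151^(178/2) = 151^89 ≡ 1, 151^(178/89) = 151^2 ≡ 68 (mod 179). Since 151^89 ≡ 1 (mod 179), the order of 151 divides 89 (in fact the order is 89) ≠ 178, so it is not a primitive root.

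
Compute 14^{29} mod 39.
14

Using successive squaring:
Binary expansion of 29: 11101
Powers of 14 mod 39 (each is the square of the previous):
  14^1 ≡ 14 (mod 39)
  14^2 ≡ 14² = 196 ≡ 1 (mod 39)
  14^4 ≡ 1² = 1 ≡ 1 (mod 39)
  14^8 ≡ 1² = 1 ≡ 1 (mod 39)
  14^16 ≡ 1² = 1 ≡ 1 (mod 39)
29 = 16 + 8 + 4 + 1, so 14^29 = 14^16 × 14^8 × 14^4 × 14^1 ≡ 1 × 1 × 1 × 14 (mod 39)
Multiplying step by step:
  1 × 1 = 1 ≡ 1 (mod 39)
  1 × 1 = 1 ≡ 1 (mod 39)
  1 × 14 = 14 ≡ 14 (mod 39)
Result: 14^29 ≡ 14 (mod 39)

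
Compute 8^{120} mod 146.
74

Using successive squaring:
Binary expansion of 120: 1111000
Powers of 8 mod 146 (each is the square of the previous):
  8^1 ≡ 8 (mod 146)
  8^2 ≡ 8² = 64 ≡ 64 (mod 146)
  8^4 ≡ 64² = 4096 ≡ 8 (mod 146)
  8^8 ≡ 8² = 64 ≡ 64 (mod 146)
  8^16 ≡ 64² = 4096 ≡ 8 (mod 146)
  8^32 ≡ 8² = 64 ≡ 64 (mod 146)
  8^64 ≡ 64² = 4096 ≡ 8 (mod 146)
120 = 64 + 32 + 16 + 8, so 8^120 = 8^64 × 8^32 × 8^16 × 8^8 ≡ 8 × 64 × 8 × 64 (mod 146)
Multiplying step by step:
  8 × 64 = 512 ≡ 74 (mod 146)
  74 × 8 = 592 ≡ 8 (mod 146)
  8 × 64 = 512 ≡ 74 (mod 146)
Result: 8^120 ≡ 74 (mod 146)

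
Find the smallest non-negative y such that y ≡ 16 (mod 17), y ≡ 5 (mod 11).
16

Using the Chinese Remainder Theorem:
M = product of moduli = 187
For equation 1: M_1 = 11, 11 ≡ 11 (mod 17), inverse of 11 mod 17 is 14 (check: 11 × 14 = 154 ≡ 1 (mod 17))
For equation 2: M_2 = 17, 17 ≡ 6 (mod 11), inverse of 17 mod 11 is 2 (check: 6 × 2 = 12 ≡ 1 (mod 11))
Combine: y ≡ Σ r_i×M_i×(M_i⁻¹ mod m_i) = 16×11×14 + 5×17×2 = 2464 + 170 = 2634
2634 mod 187 = 16
y ≡ 16 (mod 187)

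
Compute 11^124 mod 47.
Using Fermat: 11^{46} ≡ 1 (mod 47). 124 ≡ 32 (mod 46). So 11^{124} ≡ 11^{32} ≡ 9 (mod 47)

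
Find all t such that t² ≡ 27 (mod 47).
The square roots of 27 mod 47 are 36 and 11. Verify: 36² = 1296 ≡ 27 (mod 47)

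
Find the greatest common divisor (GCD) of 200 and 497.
1

Using the Euclidean algorithm:
200 = 0 × 497 + 200
497 = 2 × 200 + 97
200 = 2 × 97 + 6
97 = 16 × 6 + 1
6 = 6 × 1 + 0

GCD(200, 497) = 1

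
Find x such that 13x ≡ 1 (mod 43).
13^(-1) ≡ 10 (mod 43). Verification: 13 × 10 = 130 ≡ 1 (mod 43)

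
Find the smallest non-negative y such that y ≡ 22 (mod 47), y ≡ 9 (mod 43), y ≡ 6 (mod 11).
11490

Using the Chinese Remainder Theorem:
M = product of moduli = 22231
For equation 1: M_1 = 473, 473 ≡ 3 (mod 47), inverse of 473 mod 47 is 16 (check: 3 × 16 = 48 ≡ 1 (mod 47))
For equation 2: M_2 = 517, 517 ≡ 1 (mod 43), inverse of 517 mod 43 is 1 (check: 1 × 1 = 1 ≡ 1 (mod 43))
For equation 3: M_3 = 2021, 2021 ≡ 8 (mod 11), inverse of 2021 mod 11 is 7 (check: 8 × 7 = 56 ≡ 1 (mod 11))
Combine: y ≡ Σ r_i×M_i×(M_i⁻¹ mod m_i) = 22×473×16 + 9×517×1 + 6×2021×7 = 166496 + 4653 + 84882 = 256031
256031 mod 22231 = 11490
y ≡ 11490 (mod 22231)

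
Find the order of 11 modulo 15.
Powers of 11 mod 15: 11^1≡11, 11^2≡1. Order = 2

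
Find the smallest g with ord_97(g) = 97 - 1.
p - 1 = 96 has prime divisors 2, 3. h is a primitive root mod 97 iff h^(96/q) ≢ 1 (mod 97) for each such q.
h = 2: 2^48 ≡ 1, 2^32 ≡ 35 (mod 97); 2^48 ≡ 1, so not a primitive root.
h = 3: 3^48 ≡ 1, 3^32 ≡ 35 (mod 97); 3^48 ≡ 1, so not a primitive root.
h = 4: 4^48 ≡ 1, 4^32 ≡ 61 (mod 97); 4^48 ≡ 1, so not a primitive root.
h = 5: 5^48 ≡ 96, 5^32 ≡ 35 (mod 97); none is 1, so 5 has order 96 and is a primitive root.
The smallest primitive root mod 97 is g = 5.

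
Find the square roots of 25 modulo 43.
The square roots of 25 mod 43 are 38 and 5. Verify: 38² = 1444 ≡ 25 (mod 43)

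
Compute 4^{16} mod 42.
4

Using successive squaring:
Binary expansion of 16: 10000
Powers of 4 mod 42 (each is the square of the previous):
  4^1 ≡ 4 (mod 42)
  4^2 ≡ 4² = 16 ≡ 16 (mod 42)
  4^4 ≡ 16² = 256 ≡ 4 (mod 42)
  4^8 ≡ 4² = 16 ≡ 16 (mod 42)
  4^16 ≡ 16² = 256 ≡ 4 (mod 42)
16 is a power of 2, so 4^16 is the last square: ≡ 4 (mod 42)
Result: 4^16 ≡ 4 (mod 42)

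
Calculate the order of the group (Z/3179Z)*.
2720

Prime factorization: 3179 = 11 × 17^2
Using the formula φ(n) = n × Π(1 - 1/p) for each prime factor p:
φ(3179) = 3179 × (1 - 1/11) × (1 - 1/17)
φ(3179) = 2720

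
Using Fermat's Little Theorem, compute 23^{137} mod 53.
23

By Fermat's Little Theorem, a^(p-1) ≡ 1 (mod p) for prime p and gcd(a, p) = 1
Here p = 53, so 23^52 ≡ 1 (mod 53)
We can reduce the exponent: 137 mod 52 = 33
So 23^137 ≡ 23^33 (mod 53)
Computing: 23^33 mod 53 = 23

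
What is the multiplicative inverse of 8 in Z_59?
37

Using Extended Euclidean Algorithm:
gcd(8, 59) = 1
Bezout coefficients: 8 × -22 + 59 × 3 = 1
So 8 × -22 ≡ 1 (mod 59)
The inverse is -22 mod 59 = 37
Verification: 8 × 37 = 296 = 5 × 59 + 1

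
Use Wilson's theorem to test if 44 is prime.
(43)! mod 44 = 0. Since 0 ≢ -1 (mod 44), 44 is not prime.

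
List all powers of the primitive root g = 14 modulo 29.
g^1, g^2, ..., g^{28} mod 29: {14, 22, 18, 20, 19, 5, 12, 23, 3, 13, 8, 25, 2, 28, 15, 7, 11, 9, 10, 24, 17, 6, 26, 16, 21, 4, 27, 1}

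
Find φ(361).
342

Prime factorization: 361 = 19^2
Using the formula φ(n) = n × Π(1 - 1/p) for each prime factor p:
φ(361) = 361 × (1 - 1/19)
φ(361) = 342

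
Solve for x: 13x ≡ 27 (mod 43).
12

Since gcd(13, 43) = 1 divides 27, a solution exists.
Multiply both sides by the inverse of 13 mod 43:
  13^(-1) mod 43 = 10
  x ≡ 10 × 27 ≡ 270 ≡ 12 (mod 43)
Verification: 13 × 12 = 156 = 3 × 43 + 27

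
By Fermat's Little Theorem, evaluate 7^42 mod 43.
By Fermat's Little Theorem, 7^{42} ≡ 1 (mod 43) since 43 is prime and gcd(7, 43) = 1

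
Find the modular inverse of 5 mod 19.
5^(-1) ≡ 4 (mod 19). Verification: 5 × 4 = 20 ≡ 1 (mod 19)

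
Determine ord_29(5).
Powers of 5 mod 29: 5^1≡5, 5^2≡25, 5^3≡9, 5^4≡16, 5^5≡22, 5^6≡23, 5^7≡28, 5^8≡24, 5^9≡4, 5^10≡20, 5^11≡13, 5^12≡7, 5^13≡6, 5^14≡1. Order = 14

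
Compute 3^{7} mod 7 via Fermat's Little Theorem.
3

By Fermat's Little Theorem, a^(p-1) ≡ 1 (mod p) for prime p and gcd(a, p) = 1
Here p = 7, so 3^6 ≡ 1 (mod 7)
We can reduce the exponent: 7 mod 6 = 1
So 3^7 ≡ 3^1 (mod 7)
Computing: 3^1 mod 7 = 3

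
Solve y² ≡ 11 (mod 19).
The square roots of 11 mod 19 are 7 and 12. Verify: 7² = 49 ≡ 11 (mod 19)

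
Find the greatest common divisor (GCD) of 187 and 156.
1

Using the Euclidean algorithm:
187 = 1 × 156 + 31
156 = 5 × 31 + 1
31 = 31 × 1 + 0

GCD(187, 156) = 1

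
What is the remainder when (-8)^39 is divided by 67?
Using repeated squaring. (-8) ≡ 59 (mod 67). 39 = 32 + 4 + 2 + 1 (binary 100111). Repeated squaring mod 67: 59^1 ≡ 59; 59^2 ≡ 59² = 3481 ≡ 64; 59^4 ≡ 64² = 4096 ≡ 9; 59^8 ≡ 9² = 81 ≡ 14; 59^16 ≡ 14² = 196 ≡ 62; 59^32 ≡ 62² = 3844 ≡ 25. Multiply: (-8)^39 ≡ 59^32 × 59^4 × 59^2 × 59^1 ≡ 25 × 9 × 64 × 59 (mod 67): 25 × 9 = 225 ≡ 24; 24 × 64 = 1536 ≡ 62; 62 × 59 = 3658 ≡ 40. So (-8)^39 ≡ 40 (mod 67).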